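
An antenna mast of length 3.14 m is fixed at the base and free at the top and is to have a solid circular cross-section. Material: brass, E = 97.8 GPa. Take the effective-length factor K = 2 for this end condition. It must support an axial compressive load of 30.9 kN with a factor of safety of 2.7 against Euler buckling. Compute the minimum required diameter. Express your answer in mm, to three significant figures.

Required P_cr = n·P = 2.7 × 30.9 = 83.43 kN
L_e = K·L = 2 × 3.14 = 6.280 m
Required I = P_cr·L_e²/(π²E) = 8.343×10^4 × 6.280² / (π² × 9.78×10^10) = 3.409×10^-6 m⁴
I_req = 3.409×10^6 mm⁴
Solid circle: I = πd⁴/64  ⇒  d = (64I/π)^(1/4) = (64×3.409×10^6/π)^(1/4) = 91.3 mm

d ≈ 91.3 mm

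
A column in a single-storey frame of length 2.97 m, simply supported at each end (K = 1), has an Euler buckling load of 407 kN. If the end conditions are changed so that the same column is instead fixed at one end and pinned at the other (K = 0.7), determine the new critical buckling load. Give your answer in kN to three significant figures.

P_cr ≈ 831 kN

P_cr ∝ 1/K², so P_cr,new = P_cr,old × (K_old/K_new)² = 407 × (1/0.7)²
= 407 × 2.041 = 831 kN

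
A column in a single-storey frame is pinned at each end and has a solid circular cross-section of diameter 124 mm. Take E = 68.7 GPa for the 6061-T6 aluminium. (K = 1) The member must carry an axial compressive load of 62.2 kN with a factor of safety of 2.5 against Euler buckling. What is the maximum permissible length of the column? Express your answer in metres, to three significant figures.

L_max ≈ 7.11 m

I = πd⁴/64 = π×124⁴/64 = 1.161×10^7 mm⁴
I = 1.161×10^-5 m⁴
Required critical load P_cr = n·P = 2.5 × 62.2 = 155.5 kN = 1.555×10^5 N
From P_cr = π²EI/(K·L)²:  L = (1/K)·√(π²EI/P_cr) = (1/1)·√(π²×6.87×10^10×1.161×10^-5/1.555×10^5)
L = 7.11 m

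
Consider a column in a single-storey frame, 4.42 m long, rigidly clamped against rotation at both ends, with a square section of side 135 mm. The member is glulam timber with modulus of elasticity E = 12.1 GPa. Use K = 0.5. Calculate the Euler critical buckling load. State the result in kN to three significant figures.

P_cr ≈ 677 kN

I = a⁴/12 = 135⁴/12 = 2.768×10^7 mm⁴
I = 2.768×10^7 mm⁴ = 2.768×10^-5 m⁴
Effective length L_e = K·L = 0.5 × 4.42 = 2.210 m
P_cr = π²EI / L_e² = π² × 12.1×10⁹ × 2.768×10^-5 / 2.210² = 6.768×10^5 N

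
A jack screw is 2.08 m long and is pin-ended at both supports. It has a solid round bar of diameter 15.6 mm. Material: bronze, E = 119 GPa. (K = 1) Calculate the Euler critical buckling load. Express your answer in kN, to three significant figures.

P_cr ≈ 0.789 kN

I = πd⁴/64 = π×15.6⁴/64 = 2.907×10^3 mm⁴
I = 2.907×10^3 mm⁴ = 2.907×10^-9 m⁴
Effective length L_e = K·L = 1 × 2.08 = 2.080 m
P_cr = π²EI / L_e² = π² × 119×10⁹ × 2.907×10^-9 / 2.080² = 789.2 N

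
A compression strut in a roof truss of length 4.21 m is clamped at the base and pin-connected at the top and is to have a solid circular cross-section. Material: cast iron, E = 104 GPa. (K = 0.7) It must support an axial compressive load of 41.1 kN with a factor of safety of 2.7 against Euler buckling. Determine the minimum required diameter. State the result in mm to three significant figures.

Required P_cr = n·P = 2.7 × 41.1 = 111.0 kN
L_e = K·L = 0.7 × 4.21 = 2.947 m
Required I = P_cr·L_e²/(π²E) = 1.110×10^5 × 2.947² / (π² × 1.04×10^11) = 9.389×10^-7 m⁴
I_req = 9.389×10^5 mm⁴
Solid circle: I = πd⁴/64  ⇒  d = (64I/π)^(1/4) = (64×9.389×10^5/π)^(1/4) = 66.1 mm

d ≈ 66.1 mm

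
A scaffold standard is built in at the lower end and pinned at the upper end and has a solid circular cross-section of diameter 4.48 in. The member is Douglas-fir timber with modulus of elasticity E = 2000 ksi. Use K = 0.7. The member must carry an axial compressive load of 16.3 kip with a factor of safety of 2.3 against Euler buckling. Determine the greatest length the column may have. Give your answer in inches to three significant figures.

I = πd⁴/64 = π×4.48⁴/64 = 19.77 in⁴
Required critical load P_cr = n·P = 2.3 × 16.3 = 37.49 kip = 3.749×10^4 lb
From P_cr = π²EI/(K·L)²:  L = (1/K)·√(π²EI/P_cr) = (1/0.7)·√(π²×2.00×10^6×19.77/3.749×10^4)
L = 146 in

L_max ≈ 146 in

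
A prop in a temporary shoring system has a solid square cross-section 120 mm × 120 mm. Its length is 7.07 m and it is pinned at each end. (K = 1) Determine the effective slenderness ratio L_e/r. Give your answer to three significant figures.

λ ≈ 204

For a square r = a/√12 = 120/√12 = 34.64 mm
L_e = K·L = 1 × 7.07 m = 7.070 m = 7070.0 mm
λ = L_e / r_min = 7070.0 / 34.64 = 204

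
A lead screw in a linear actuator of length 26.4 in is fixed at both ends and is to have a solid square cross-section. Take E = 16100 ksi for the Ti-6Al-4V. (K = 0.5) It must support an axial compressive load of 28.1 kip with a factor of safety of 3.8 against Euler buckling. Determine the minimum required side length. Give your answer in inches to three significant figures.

Required P_cr = n·P = 3.8 × 28.1 = 106.8 kip
L_e = K·L = 0.5 × 26.4 = 13.20 in
Required I = P_cr·L_e²/(π²E) = 1.068×10^5 × 13.20² / (π² × 1.61×10^7) = 0.1171 in⁴
Solid square: I = a⁴/12  ⇒  a = (12I)^(1/4) = (12×0.1171)^(1/4) = 1.09 in

a ≈ 1.09 in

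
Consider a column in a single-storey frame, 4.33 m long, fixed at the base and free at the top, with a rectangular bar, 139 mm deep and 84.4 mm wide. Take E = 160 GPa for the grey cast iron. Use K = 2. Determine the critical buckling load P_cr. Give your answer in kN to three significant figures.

Buckling occurs about the weak axis: I_min = h·b³/12 with b = 84.4 mm (the shorter side).
I_min = 139×84.4³/12 = 6.964×10^6 mm⁴
I = 6.964×10^6 mm⁴ = 6.964×10^-6 m⁴
Effective length L_e = K·L = 2 × 4.33 = 8.660 m
P_cr = π²EI / L_e² = π² × 160×10⁹ × 6.964×10^-6 / 8.660² = 1.466×10^5 N

P_cr ≈ 147 kN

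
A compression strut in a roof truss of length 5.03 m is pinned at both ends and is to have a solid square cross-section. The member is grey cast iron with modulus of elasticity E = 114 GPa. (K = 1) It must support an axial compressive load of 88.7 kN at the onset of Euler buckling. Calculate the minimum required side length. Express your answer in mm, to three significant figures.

a ≈ 69.9 mm

L_e = K·L = 1 × 5.03 = 5.030 m
Required I = P_cr·L_e²/(π²E) = 8.870×10^4 × 5.030² / (π² × 1.14×10^11) = 1.995×10^-6 m⁴
I_req = 1.995×10^6 mm⁴
Solid square: I = a⁴/12  ⇒  a = (12I)^(1/4) = (12×1.995×10^6)^(1/4) = 69.9 mm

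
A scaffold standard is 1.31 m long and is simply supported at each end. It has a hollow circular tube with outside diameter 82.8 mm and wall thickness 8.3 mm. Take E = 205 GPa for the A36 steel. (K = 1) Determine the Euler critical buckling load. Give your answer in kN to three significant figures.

Inner diameter d_i = 82.8 − 2×8.3 = 66.20 mm
I = π(d_o⁴ − d_i⁴)/64 = π(82.8⁴ − 66.20⁴)/64 = 1.364×10^6 mm⁴
I = 1.364×10^6 mm⁴ = 1.364×10^-6 m⁴
Effective length L_e = K·L = 1 × 1.31 = 1.310 m
P_cr = π²EI / L_e² = π² × 205×10⁹ × 1.364×10^-6 / 1.310² = 1.609×10^6 N

P_cr ≈ 1610 kN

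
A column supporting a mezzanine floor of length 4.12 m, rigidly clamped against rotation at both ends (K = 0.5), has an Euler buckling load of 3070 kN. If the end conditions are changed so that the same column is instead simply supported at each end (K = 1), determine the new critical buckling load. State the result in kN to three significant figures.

P_cr ∝ 1/K², so P_cr,new = P_cr,old × (K_old/K_new)² = 3070 × (0.5/1)²
= 3070 × 0.2500 = 768 kN

P_cr ≈ 768 kN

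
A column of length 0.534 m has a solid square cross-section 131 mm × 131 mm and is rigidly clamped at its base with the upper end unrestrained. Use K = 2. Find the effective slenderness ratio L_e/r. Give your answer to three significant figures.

λ ≈ 28.2

For a square r = a/√12 = 131/√12 = 37.82 mm
L_e = K·L = 2 × 0.534 m = 1.068 m = 1068.0 mm
λ = L_e / r_min = 1068.0 / 37.82 = 28.2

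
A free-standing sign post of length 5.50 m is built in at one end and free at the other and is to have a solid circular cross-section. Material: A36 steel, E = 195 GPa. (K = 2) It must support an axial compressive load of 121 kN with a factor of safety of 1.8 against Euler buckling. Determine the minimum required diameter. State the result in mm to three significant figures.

d ≈ 129 mm

Required P_cr = n·P = 1.8 × 121 = 217.8 kN
L_e = K·L = 2 × 5.50 = 11.00 m
Required I = P_cr·L_e²/(π²E) = 2.178×10^5 × 11.00² / (π² × 1.95×10^11) = 1.369×10^-5 m⁴
I_req = 1.369×10^7 mm⁴
Solid circle: I = πd⁴/64  ⇒  d = (64I/π)^(1/4) = (64×1.369×10^7/π)^(1/4) = 129 mm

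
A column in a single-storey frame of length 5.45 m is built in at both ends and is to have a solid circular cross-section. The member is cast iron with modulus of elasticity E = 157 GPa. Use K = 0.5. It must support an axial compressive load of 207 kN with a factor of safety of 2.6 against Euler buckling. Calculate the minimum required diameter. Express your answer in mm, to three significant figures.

Required P_cr = n·P = 2.6 × 207 = 538.2 kN
L_e = K·L = 0.5 × 5.45 = 2.725 m
Required I = P_cr·L_e²/(π²E) = 5.382×10^5 × 2.725² / (π² × 1.57×10^11) = 2.579×10^-6 m⁴
I_req = 2.579×10^6 mm⁴
Solid circle: I = πd⁴/64  ⇒  d = (64I/π)^(1/4) = (64×2.579×10^6/π)^(1/4) = 85.1 mm

d ≈ 85.1 mm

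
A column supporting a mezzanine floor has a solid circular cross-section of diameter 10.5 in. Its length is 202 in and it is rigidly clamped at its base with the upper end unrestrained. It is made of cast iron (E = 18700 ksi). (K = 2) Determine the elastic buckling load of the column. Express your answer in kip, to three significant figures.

I = πd⁴/64 = π×10.5⁴/64 = 596.7 in⁴
Effective length L_e = K·L = 2 × 202 = 404.0 in
P_cr = π²EI / L_e² = π² × 18700×10³ × 596.7 / 404.0² = 6.747×10^5 lb

P_cr ≈ 675 kip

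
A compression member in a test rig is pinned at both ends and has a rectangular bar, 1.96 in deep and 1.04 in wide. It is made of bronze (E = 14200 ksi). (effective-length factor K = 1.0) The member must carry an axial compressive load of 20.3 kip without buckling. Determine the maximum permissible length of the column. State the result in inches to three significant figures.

Buckling occurs about the weak axis: I_min = h·b³/12 with b = 1.04 in (the shorter side).
I_min = 1.96×1.04³/12 = 0.1837 in⁴
At the buckling limit P_cr = P = 2.030×10^4 lb
From P_cr = π²EI/(K·L)²:  L = (1/K)·√(π²EI/P_cr) = (1/1)·√(π²×1.42×10^7×0.1837/2.030×10^4)
L = 35.6 in

L_max ≈ 35.6 in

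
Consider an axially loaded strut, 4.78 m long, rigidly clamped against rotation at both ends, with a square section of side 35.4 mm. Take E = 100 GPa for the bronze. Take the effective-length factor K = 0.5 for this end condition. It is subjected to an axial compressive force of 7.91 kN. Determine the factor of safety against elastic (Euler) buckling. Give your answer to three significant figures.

I = a⁴/12 = 35.4⁴/12 = 1.309×10^5 mm⁴
I = 1.309×10^5 mm⁴ = 1.309×10^-7 m⁴
Effective length L_e = K·L = 0.5 × 4.78 = 2.390 m
P_cr = π²EI / L_e² = π² × 100×10⁹ × 1.309×10^-7 / 2.390² = 2.261×10^4 N
Factor of safety n = P_cr / P = 22.612 / 7.91 = 2.86

n ≈ 2.86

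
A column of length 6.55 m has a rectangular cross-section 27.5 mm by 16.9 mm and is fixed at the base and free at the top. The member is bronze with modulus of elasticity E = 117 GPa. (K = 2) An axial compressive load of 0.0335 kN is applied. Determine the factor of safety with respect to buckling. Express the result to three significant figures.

n ≈ 2.22

Buckling occurs about the weak axis: I_min = h·b³/12 with b = 16.9 mm (the shorter side).
I_min = 27.5×16.9³/12 = 1.106×10^4 mm⁴
I = 1.106×10^4 mm⁴ = 1.106×10^-8 m⁴
Effective length L_e = K·L = 2 × 6.55 = 13.10 m
P_cr = π²EI / L_e² = π² × 117×10⁹ × 1.106×10^-8 / 13.10² = 74.43 N
Factor of safety n = P_cr / P = 0.074431 / 0.0335 = 2.22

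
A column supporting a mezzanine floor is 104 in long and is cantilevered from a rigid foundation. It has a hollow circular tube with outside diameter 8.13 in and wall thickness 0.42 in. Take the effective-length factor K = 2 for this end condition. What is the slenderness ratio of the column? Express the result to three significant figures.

Inner diameter d_i = 8.13 − 2×0.42 = 7.290 in
I = π(d_o⁴ − d_i⁴)/64 = π(8.13⁴ − 7.290⁴)/64 = 75.82 in⁴
A = 10.17 in²;  r_min = √(I/A) = √(75.82/10.17) = 2.730 in
L_e = K·L = 2 × 104 = 208.0 in
λ = L_e / r_min = 208.00 / 2.730 = 76.2

λ ≈ 76.2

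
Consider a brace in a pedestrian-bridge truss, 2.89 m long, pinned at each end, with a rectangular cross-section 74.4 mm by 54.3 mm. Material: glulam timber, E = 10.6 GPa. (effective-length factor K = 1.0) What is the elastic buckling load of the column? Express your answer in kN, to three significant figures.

Buckling occurs about the weak axis: I_min = h·b³/12 with b = 54.3 mm (the shorter side).
I_min = 74.4×54.3³/12 = 9.926×10^5 mm⁴
I = 9.926×10^5 mm⁴ = 9.926×10^-7 m⁴
Effective length L_e = K·L = 1 × 2.89 = 2.890 m
P_cr = π²EI / L_e² = π² × 10.6×10⁹ × 9.926×10^-7 / 2.890² = 1.243×10^4 N

P_cr ≈ 12.4 kN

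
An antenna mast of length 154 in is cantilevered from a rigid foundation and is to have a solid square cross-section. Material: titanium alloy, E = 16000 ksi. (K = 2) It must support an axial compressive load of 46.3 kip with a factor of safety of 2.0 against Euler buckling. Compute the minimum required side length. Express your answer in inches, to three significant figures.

a ≈ 5.08 in

Required P_cr = n·P = 2.0 × 46.3 = 92.60 kip
L_e = K·L = 2 × 154 = 308.0 in
Required I = P_cr·L_e²/(π²E) = 9.260×10^4 × 308.0² / (π² × 1.60×10^7) = 55.63 in⁴
Solid square: I = a⁴/12  ⇒  a = (12I)^(1/4) = (12×55.63)^(1/4) = 5.08 in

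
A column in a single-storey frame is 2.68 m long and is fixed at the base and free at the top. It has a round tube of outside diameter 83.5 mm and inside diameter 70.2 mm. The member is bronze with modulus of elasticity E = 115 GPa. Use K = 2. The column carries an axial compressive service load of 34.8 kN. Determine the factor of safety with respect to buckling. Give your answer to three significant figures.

d_o = 83.5 mm, d_i = 70.2 mm
I = π(d_o⁴ − d_i⁴)/64 = π(83.5⁴ − 70.20⁴)/64 = 1.194×10^6 mm⁴
I = 1.194×10^6 mm⁴ = 1.194×10^-6 m⁴
Effective length L_e = K·L = 2 × 2.68 = 5.360 m
P_cr = π²EI / L_e² = π² × 115×10⁹ × 1.194×10^-6 / 5.360² = 4.718×10^4 N
Factor of safety n = P_cr / P = 47.176 / 34.8 = 1.36

n ≈ 1.36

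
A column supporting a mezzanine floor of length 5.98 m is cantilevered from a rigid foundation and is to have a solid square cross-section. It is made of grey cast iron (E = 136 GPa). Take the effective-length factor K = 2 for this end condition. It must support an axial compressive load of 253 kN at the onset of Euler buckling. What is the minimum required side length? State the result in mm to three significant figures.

L_e = K·L = 2 × 5.98 = 11.96 m
Required I = P_cr·L_e²/(π²E) = 2.530×10^5 × 11.96² / (π² × 1.36×10^11) = 2.696×10^-5 m⁴
I_req = 2.696×10^7 mm⁴
Solid square: I = a⁴/12  ⇒  a = (12I)^(1/4) = (12×2.696×10^7)^(1/4) = 134 mm

a ≈ 134 mm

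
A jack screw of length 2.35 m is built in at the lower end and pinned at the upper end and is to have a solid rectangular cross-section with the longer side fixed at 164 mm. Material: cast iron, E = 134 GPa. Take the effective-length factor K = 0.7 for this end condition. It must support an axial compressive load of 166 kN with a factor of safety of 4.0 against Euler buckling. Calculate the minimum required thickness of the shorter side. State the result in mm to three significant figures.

b ≈ 46.3 mm

Required P_cr = n·P = 4.0 × 166 = 664.0 kN
L_e = K·L = 0.7 × 2.35 = 1.645 m
Required I = P_cr·L_e²/(π²E) = 6.640×10^5 × 1.645² / (π² × 1.34×10^11) = 1.359×10^-6 m⁴
I_req = 1.359×10^6 mm⁴
Rectangle, weak axis: I_min = h·b³/12 with h = 164 mm fixed  ⇒  b = (12I/h)^(1/3) = 46.3 mm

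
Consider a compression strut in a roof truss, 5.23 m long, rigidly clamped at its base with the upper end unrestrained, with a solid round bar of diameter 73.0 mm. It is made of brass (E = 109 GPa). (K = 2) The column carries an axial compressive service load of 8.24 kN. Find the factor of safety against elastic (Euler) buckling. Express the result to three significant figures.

n ≈ 1.66

I = πd⁴/64 = π×73.0⁴/64 = 1.394×10^6 mm⁴
I = 1.394×10^6 mm⁴ = 1.394×10^-6 m⁴
Effective length L_e = K·L = 2 × 5.23 = 10.46 m
P_cr = π²EI / L_e² = π² × 109×10⁹ × 1.394×10^-6 / 10.46² = 1.371×10^4 N
Factor of safety n = P_cr / P = 13.706 / 8.24 = 1.66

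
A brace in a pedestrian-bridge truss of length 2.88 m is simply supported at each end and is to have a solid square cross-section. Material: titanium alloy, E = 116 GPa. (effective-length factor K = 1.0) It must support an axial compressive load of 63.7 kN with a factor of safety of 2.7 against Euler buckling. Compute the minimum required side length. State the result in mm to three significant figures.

Required P_cr = n·P = 2.7 × 63.7 = 172.0 kN
L_e = K·L = 1 × 2.88 = 2.880 m
Required I = P_cr·L_e²/(π²E) = 1.720×10^5 × 2.880² / (π² × 1.16×10^11) = 1.246×10^-6 m⁴
I_req = 1.246×10^6 mm⁴
Solid square: I = a⁴/12  ⇒  a = (12I)^(1/4) = (12×1.246×10^6)^(1/4) = 62.2 mm

a ≈ 62.2 mm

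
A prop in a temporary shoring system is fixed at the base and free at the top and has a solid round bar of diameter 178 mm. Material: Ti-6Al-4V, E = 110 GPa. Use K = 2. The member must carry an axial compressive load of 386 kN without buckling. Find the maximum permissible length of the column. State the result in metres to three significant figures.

I = πd⁴/64 = π×178⁴/64 = 4.928×10^7 mm⁴
I = 4.928×10^-5 m⁴
At the buckling limit P_cr = P = 3.860×10^5 N
From P_cr = π²EI/(K·L)²:  L = (1/K)·√(π²EI/P_cr) = (1/2)·√(π²×1.10×10^11×4.928×10^-5/3.860×10^5)
L = 5.89 m

L_max ≈ 5.89 m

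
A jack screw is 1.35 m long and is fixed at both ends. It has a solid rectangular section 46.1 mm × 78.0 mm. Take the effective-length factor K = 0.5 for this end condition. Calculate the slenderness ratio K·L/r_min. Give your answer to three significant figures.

λ ≈ 50.7

For a rectangle r_min = b/√12 = 46.1/√12 = 13.31 mm
L_e = K·L = 0.5 × 1.35 m = 0.6750 m = 675.00 mm
λ = L_e / r_min = 675.00 / 13.31 = 50.7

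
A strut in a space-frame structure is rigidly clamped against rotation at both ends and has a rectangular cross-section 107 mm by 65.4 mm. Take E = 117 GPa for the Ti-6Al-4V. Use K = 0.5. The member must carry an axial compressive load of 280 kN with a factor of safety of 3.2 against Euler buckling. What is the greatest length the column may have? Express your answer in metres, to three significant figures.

Buckling occurs about the weak axis: I_min = h·b³/12 with b = 65.4 mm (the shorter side).
I_min = 107×65.4³/12 = 2.494×10^6 mm⁴
I = 2.494×10^-6 m⁴
Required critical load P_cr = n·P = 3.2 × 280 = 896.0 kN = 8.960×10^5 N
From P_cr = π²EI/(K·L)²:  L = (1/K)·√(π²EI/P_cr) = (1/0.5)·√(π²×1.17×10^11×2.494×10^-6/8.960×10^5)
L = 3.59 m

L_max ≈ 3.59 m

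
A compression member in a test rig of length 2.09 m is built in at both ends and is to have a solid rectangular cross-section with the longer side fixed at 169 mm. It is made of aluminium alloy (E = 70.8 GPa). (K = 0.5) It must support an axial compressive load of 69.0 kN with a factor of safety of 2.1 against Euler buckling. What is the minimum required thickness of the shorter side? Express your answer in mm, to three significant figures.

Required P_cr = n·P = 2.1 × 69.0 = 144.9 kN
L_e = K·L = 0.5 × 2.09 = 1.045 m
Required I = P_cr·L_e²/(π²E) = 1.449×10^5 × 1.045² / (π² × 7.08×10^10) = 2.264×10^-7 m⁴
I_req = 2.264×10^5 mm⁴
Rectangle, weak axis: I_min = h·b³/12 with h = 169 mm fixed  ⇒  b = (12I/h)^(1/3) = 25.2 mm

b ≈ 25.2 mm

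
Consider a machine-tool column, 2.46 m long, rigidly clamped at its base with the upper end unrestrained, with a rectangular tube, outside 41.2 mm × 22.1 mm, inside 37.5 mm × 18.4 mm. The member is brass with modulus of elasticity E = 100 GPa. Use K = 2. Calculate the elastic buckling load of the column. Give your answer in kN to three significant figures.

P_cr ≈ 0.717 kN

Weak-axis I_min = (h_o·b_o³ − h_i·b_i³)/12 with b_o = 22.1, b_i = 18.40 mm (shorter outer/inner sides).
I_min = (41.2×22.1³ − 37.50×18.40³)/12 = 1.759×10^4 mm⁴
I = 1.759×10^4 mm⁴ = 1.759×10^-8 m⁴
Effective length L_e = K·L = 2 × 2.46 = 4.920 m
P_cr = π²EI / L_e² = π² × 100×10⁹ × 1.759×10^-8 / 4.920² = 717.3 N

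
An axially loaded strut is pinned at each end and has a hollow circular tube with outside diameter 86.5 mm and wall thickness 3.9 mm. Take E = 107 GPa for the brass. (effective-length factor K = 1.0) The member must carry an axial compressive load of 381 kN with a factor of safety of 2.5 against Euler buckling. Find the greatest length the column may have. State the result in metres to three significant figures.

Inner diameter d_i = 86.5 − 2×3.9 = 78.70 mm
I = π(d_o⁴ − d_i⁴)/64 = π(86.5⁴ − 78.70⁴)/64 = 8.650×10^5 mm⁴
I = 8.650×10^-7 m⁴
Required critical load P_cr = n·P = 2.5 × 381 = 952.5 kN = 9.525×10^5 N
From P_cr = π²EI/(K·L)²:  L = (1/K)·√(π²EI/P_cr) = (1/1)·√(π²×1.07×10^11×8.650×10^-7/9.525×10^5)
L = 0.979 m

L_max ≈ 0.979 m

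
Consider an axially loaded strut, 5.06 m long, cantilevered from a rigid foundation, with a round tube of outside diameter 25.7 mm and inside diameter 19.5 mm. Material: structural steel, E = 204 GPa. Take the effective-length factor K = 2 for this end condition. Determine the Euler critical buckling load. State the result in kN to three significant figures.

P_cr ≈ 0.281 kN

d_o = 25.7 mm, d_i = 19.5 mm
I = π(d_o⁴ − d_i⁴)/64 = π(25.7⁴ − 19.50⁴)/64 = 1.432×10^4 mm⁴
I = 1.432×10^4 mm⁴ = 1.432×10^-8 m⁴
Effective length L_e = K·L = 2 × 5.06 = 10.12 m
P_cr = π²EI / L_e² = π² × 204×10⁹ × 1.432×10^-8 / 10.12² = 281.5 N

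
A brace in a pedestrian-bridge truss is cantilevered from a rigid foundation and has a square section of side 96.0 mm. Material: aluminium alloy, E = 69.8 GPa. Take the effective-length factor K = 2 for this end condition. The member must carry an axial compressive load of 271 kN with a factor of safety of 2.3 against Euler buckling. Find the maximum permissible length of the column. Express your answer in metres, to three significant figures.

I = a⁴/12 = 96.0⁴/12 = 7.078×10^6 mm⁴
I = 7.078×10^-6 m⁴
Required critical load P_cr = n·P = 2.3 × 271 = 623.3 kN = 6.233×10^5 N
From P_cr = π²EI/(K·L)²:  L = (1/K)·√(π²EI/P_cr) = (1/2)·√(π²×6.98×10^10×7.078×10^-6/6.233×10^5)
L = 1.40 m

L_max ≈ 1.40 m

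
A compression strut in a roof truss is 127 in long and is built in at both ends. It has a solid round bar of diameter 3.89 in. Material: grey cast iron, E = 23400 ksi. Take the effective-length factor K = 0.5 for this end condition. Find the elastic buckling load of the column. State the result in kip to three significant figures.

P_cr ≈ 644 kip

I = πd⁴/64 = π×3.89⁴/64 = 11.24 in⁴
Effective length L_e = K·L = 0.5 × 127 = 63.50 in
P_cr = π²EI / L_e² = π² × 23400×10³ × 11.24 / 63.50² = 6.438×10^5 lb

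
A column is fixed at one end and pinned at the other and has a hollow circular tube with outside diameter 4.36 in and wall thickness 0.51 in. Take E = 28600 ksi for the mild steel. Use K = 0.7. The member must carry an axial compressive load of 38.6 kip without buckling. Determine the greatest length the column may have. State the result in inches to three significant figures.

Inner diameter d_i = 4.36 − 2×0.51 = 3.340 in
I = π(d_o⁴ − d_i⁴)/64 = π(4.36⁴ − 3.340⁴)/64 = 11.63 in⁴
At the buckling limit P_cr = P = 3.860×10^4 lb
From P_cr = π²EI/(K·L)²:  L = (1/K)·√(π²EI/P_cr) = (1/0.7)·√(π²×2.86×10^7×11.63/3.860×10^4)
L = 417 in

L_max ≈ 417 in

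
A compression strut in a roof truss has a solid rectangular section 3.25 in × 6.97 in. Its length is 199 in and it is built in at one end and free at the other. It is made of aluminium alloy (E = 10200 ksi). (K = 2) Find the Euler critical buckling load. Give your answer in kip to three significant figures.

Buckling occurs about the weak axis: I_min = h·b³/12 with b = 3.25 in (the shorter side).
I_min = 6.97×3.25³/12 = 19.94 in⁴
Effective length L_e = K·L = 2 × 199 = 398.0 in
P_cr = π²EI / L_e² = π² × 10200×10³ × 19.94 / 398.0² = 1.267×10^4 lb

P_cr ≈ 12.7 kip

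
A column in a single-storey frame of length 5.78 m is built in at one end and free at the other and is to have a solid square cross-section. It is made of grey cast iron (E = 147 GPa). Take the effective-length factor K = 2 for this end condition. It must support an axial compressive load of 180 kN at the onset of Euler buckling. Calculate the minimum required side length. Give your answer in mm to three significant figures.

a ≈ 119 mm

L_e = K·L = 2 × 5.78 = 11.56 m
Required I = P_cr·L_e²/(π²E) = 1.800×10^5 × 11.56² / (π² × 1.47×10^11) = 1.658×10^-5 m⁴
I_req = 1.658×10^7 mm⁴
Solid square: I = a⁴/12  ⇒  a = (12I)^(1/4) = (12×1.658×10^7)^(1/4) = 119 mm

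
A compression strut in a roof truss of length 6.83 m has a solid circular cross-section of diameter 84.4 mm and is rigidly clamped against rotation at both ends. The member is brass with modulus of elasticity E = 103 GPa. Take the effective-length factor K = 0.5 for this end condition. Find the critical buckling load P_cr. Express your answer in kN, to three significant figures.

P_cr ≈ 217 kN

I = πd⁴/64 = π×84.4⁴/64 = 2.491×10^6 mm⁴
I = 2.491×10^6 mm⁴ = 2.491×10^-6 m⁴
Effective length L_e = K·L = 0.5 × 6.83 = 3.415 m
P_cr = π²EI / L_e² = π² × 103×10⁹ × 2.491×10^-6 / 3.415² = 2.171×10^5 N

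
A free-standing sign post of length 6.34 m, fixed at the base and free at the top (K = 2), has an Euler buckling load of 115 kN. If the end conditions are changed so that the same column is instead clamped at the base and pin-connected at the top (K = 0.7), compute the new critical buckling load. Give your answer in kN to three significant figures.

P_cr ≈ 939 kN

P_cr ∝ 1/K², so P_cr,new = P_cr,old × (K_old/K_new)² = 115 × (2/0.7)²
= 115 × 8.163 = 939 kN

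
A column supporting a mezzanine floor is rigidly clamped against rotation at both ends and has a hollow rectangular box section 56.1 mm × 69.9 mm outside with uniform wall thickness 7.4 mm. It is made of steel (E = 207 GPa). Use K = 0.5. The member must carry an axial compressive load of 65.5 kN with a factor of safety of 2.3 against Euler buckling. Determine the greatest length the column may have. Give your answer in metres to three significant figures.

L_max ≈ 6.18 m

Inner dimensions: h_i = 69.9 − 2×7.4 = 55.10 mm, b_i = 56.1 − 2×7.4 = 41.30 mm
Weak-axis I_min = (h_o·b_o³ − h_i·b_i³)/12 with b_o = 56.1, b_i = 41.30 mm (shorter outer/inner sides).
I_min = (69.9×56.1³ − 55.10×41.30³)/12 = 7.050×10^5 mm⁴
I = 7.050×10^-7 m⁴
Required critical load P_cr = n·P = 2.3 × 65.5 = 150.6 kN = 1.506×10^5 N
From P_cr = π²EI/(K·L)²:  L = (1/K)·√(π²EI/P_cr) = (1/0.5)·√(π²×2.07×10^11×7.050×10^-7/1.506×10^5)
L = 6.18 m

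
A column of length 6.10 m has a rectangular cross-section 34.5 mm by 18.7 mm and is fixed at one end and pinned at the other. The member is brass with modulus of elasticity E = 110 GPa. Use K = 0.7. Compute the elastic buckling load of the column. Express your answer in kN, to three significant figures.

Buckling occurs about the weak axis: I_min = h·b³/12 with b = 18.7 mm (the shorter side).
I_min = 34.5×18.7³/12 = 1.880×10^4 mm⁴
I = 1.880×10^4 mm⁴ = 1.880×10^-8 m⁴
Effective length L_e = K·L = 0.7 × 6.10 = 4.270 m
P_cr = π²EI / L_e² = π² × 110×10⁹ × 1.880×10^-8 / 4.270² = 1.119×10^3 N

P_cr ≈ 1.12 kN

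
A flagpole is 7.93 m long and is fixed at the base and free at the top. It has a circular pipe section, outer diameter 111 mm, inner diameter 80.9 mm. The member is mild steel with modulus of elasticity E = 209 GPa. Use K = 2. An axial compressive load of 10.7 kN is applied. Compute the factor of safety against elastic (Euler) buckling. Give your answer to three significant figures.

n ≈ 4.10

d_o = 111 mm, d_i = 80.9 mm
I = π(d_o⁴ − d_i⁴)/64 = π(111⁴ − 80.90⁴)/64 = 5.349×10^6 mm⁴
I = 5.349×10^6 mm⁴ = 5.349×10^-6 m⁴
Effective length L_e = K·L = 2 × 7.93 = 15.86 m
P_cr = π²EI / L_e² = π² × 209×10⁹ × 5.349×10^-6 / 15.86² = 4.387×10^4 N
Factor of safety n = P_cr / P = 43.866 / 10.7 = 4.10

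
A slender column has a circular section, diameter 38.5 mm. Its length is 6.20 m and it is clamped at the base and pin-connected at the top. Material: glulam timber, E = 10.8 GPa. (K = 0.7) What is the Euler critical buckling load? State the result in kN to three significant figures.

I = πd⁴/64 = π×38.5⁴/64 = 1.078×10^5 mm⁴
I = 1.078×10^5 mm⁴ = 1.078×10^-7 m⁴
Effective length L_e = K·L = 0.7 × 6.20 = 4.340 m
P_cr = π²EI / L_e² = π² × 10.8×10⁹ × 1.078×10^-7 / 4.340² = 610.3 N

P_cr ≈ 0.610 kN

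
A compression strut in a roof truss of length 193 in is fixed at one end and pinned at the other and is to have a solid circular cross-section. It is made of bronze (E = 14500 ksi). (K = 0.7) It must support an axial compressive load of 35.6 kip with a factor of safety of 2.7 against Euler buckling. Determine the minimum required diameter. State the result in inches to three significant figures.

Required P_cr = n·P = 2.7 × 35.6 = 96.12 kip
L_e = K·L = 0.7 × 193 = 135.1 in
Required I = P_cr·L_e²/(π²E) = 9.612×10^4 × 135.1² / (π² × 1.45×10^7) = 12.26 in⁴
Solid circle: I = πd⁴/64  ⇒  d = (64I/π)^(1/4) = (64×12.26/π)^(1/4) = 3.98 in

d ≈ 3.98 in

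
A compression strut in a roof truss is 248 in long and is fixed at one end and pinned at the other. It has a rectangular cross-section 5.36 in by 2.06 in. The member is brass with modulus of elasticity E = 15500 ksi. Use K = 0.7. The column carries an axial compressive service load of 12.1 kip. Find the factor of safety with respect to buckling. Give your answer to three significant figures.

n ≈ 1.64

Buckling occurs about the weak axis: I_min = h·b³/12 with b = 2.06 in (the shorter side).
I_min = 5.36×2.06³/12 = 3.905 in⁴
Effective length L_e = K·L = 0.7 × 248 = 173.6 in
P_cr = π²EI / L_e² = π² × 15500×10³ × 3.905 / 173.6² = 1.982×10^4 lb
Factor of safety n = P_cr / P = 19.821 / 12.1 = 1.64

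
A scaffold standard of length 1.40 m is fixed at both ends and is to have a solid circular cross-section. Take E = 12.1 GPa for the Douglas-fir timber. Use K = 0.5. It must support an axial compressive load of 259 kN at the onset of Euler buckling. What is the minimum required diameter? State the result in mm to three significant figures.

d ≈ 68.2 mm

L_e = K·L = 0.5 × 1.40 = 0.7000 m
Required I = P_cr·L_e²/(π²E) = 2.590×10^5 × 0.7000² / (π² × 1.21×10^10) = 1.063×10^-6 m⁴
I_req = 1.063×10^6 mm⁴
Solid circle: I = πd⁴/64  ⇒  d = (64I/π)^(1/4) = (64×1.063×10^6/π)^(1/4) = 68.2 mm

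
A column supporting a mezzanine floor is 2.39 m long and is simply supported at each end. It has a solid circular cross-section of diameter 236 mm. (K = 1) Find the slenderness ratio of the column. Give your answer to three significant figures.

For a solid circle r = d/4 = 236/4 = 59.00 mm
L_e = K·L = 1 × 2.39 m = 2.390 m = 2390.0 mm
λ = L_e / r_min = 2390.0 / 59.00 = 40.5

λ ≈ 40.5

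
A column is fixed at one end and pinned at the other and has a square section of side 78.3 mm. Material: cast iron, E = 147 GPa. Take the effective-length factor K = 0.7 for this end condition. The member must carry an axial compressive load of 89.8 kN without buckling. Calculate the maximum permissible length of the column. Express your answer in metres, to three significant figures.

I = a⁴/12 = 78.3⁴/12 = 3.132×10^6 mm⁴
I = 3.132×10^-6 m⁴
At the buckling limit P_cr = P = 8.980×10^4 N
From P_cr = π²EI/(K·L)²:  L = (1/K)·√(π²EI/P_cr) = (1/0.7)·√(π²×1.47×10^11×3.132×10^-6/8.980×10^4)
L = 10.2 m

L_max ≈ 10.2 m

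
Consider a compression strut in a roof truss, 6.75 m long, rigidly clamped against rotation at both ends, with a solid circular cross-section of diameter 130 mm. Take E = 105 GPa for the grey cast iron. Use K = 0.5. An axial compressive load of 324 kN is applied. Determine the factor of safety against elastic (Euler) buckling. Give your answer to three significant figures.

I = πd⁴/64 = π×130⁴/64 = 1.402×10^7 mm⁴
I = 1.402×10^7 mm⁴ = 1.402×10^-5 m⁴
Effective length L_e = K·L = 0.5 × 6.75 = 3.375 m
P_cr = π²EI / L_e² = π² × 105×10⁹ × 1.402×10^-5 / 3.375² = 1.276×10^6 N
Factor of safety n = P_cr / P = 1275.5 / 324 = 3.94

n ≈ 3.94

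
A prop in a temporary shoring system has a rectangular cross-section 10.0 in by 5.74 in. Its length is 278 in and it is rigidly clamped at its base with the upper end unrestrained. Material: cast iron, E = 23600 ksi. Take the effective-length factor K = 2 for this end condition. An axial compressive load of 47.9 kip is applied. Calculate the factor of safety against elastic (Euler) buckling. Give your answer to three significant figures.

n ≈ 2.48

Buckling occurs about the weak axis: I_min = h·b³/12 with b = 5.74 in (the shorter side).
I_min = 10.0×5.74³/12 = 157.6 in⁴
Effective length L_e = K·L = 2 × 278 = 556.0 in
P_cr = π²EI / L_e² = π² × 23600×10³ × 157.6 / 556.0² = 1.187×10^5 lb
Factor of safety n = P_cr / P = 118.75 / 47.9 = 2.48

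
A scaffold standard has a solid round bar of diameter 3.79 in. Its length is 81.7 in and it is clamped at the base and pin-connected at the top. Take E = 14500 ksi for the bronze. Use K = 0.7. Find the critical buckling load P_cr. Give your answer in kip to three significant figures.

P_cr ≈ 443 kip

I = πd⁴/64 = π×3.79⁴/64 = 10.13 in⁴
Effective length L_e = K·L = 0.7 × 81.7 = 57.19 in
P_cr = π²EI / L_e² = π² × 14500×10³ × 10.13 / 57.19² = 4.432×10^5 lb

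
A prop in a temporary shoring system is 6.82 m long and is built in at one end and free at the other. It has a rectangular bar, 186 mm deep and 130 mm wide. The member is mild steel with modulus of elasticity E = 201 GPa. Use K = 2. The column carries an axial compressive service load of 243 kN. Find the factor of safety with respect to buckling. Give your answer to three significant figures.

Buckling occurs about the weak axis: I_min = h·b³/12 with b = 130 mm (the shorter side).
I_min = 186×130³/12 = 3.405×10^7 mm⁴
I = 3.405×10^7 mm⁴ = 3.405×10^-5 m⁴
Effective length L_e = K·L = 2 × 6.82 = 13.64 m
P_cr = π²EI / L_e² = π² × 201×10⁹ × 3.405×10^-5 / 13.64² = 3.631×10^5 N
Factor of safety n = P_cr / P = 363.10 / 243 = 1.49

n ≈ 1.49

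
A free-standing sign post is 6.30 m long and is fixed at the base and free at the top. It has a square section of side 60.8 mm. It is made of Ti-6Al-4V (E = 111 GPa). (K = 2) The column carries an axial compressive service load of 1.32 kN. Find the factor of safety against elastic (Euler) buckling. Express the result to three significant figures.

I = a⁴/12 = 60.8⁴/12 = 1.139×10^6 mm⁴
I = 1.139×10^6 mm⁴ = 1.139×10^-6 m⁴
Effective length L_e = K·L = 2 × 6.30 = 12.60 m
P_cr = π²EI / L_e² = π² × 111×10⁹ × 1.139×10^-6 / 12.60² = 7.858×10^3 N
Factor of safety n = P_cr / P = 7.8580 / 1.32 = 5.95

n ≈ 5.95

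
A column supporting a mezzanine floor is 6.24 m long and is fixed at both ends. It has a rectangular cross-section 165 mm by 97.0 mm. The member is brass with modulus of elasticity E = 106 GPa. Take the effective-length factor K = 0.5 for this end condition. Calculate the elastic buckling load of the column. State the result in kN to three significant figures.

P_cr ≈ 1350 kN

Buckling occurs about the weak axis: I_min = h·b³/12 with b = 97.0 mm (the shorter side).
I_min = 165×97.0³/12 = 1.255×10^7 mm⁴
I = 1.255×10^7 mm⁴ = 1.255×10^-5 m⁴
Effective length L_e = K·L = 0.5 × 6.24 = 3.120 m
P_cr = π²EI / L_e² = π² × 106×10⁹ × 1.255×10^-5 / 3.120² = 1.349×10^6 N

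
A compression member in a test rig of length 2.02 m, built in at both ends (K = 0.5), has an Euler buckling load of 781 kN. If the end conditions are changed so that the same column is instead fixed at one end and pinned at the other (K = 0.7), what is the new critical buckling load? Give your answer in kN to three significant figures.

P_cr ≈ 398 kN

P_cr ∝ 1/K², so P_cr,new = P_cr,old × (K_old/K_new)² = 781 × (0.5/0.7)²
= 781 × 0.5102 = 398 kN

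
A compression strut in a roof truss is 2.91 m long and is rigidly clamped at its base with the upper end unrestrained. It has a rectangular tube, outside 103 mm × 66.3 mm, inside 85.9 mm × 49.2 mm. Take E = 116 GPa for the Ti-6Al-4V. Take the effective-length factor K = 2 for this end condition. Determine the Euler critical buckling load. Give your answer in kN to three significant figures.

Weak-axis I_min = (h_o·b_o³ − h_i·b_i³)/12 with b_o = 66.3, b_i = 49.20 mm (shorter outer/inner sides).
I_min = (103×66.3³ − 85.90×49.20³)/12 = 1.649×10^6 mm⁴
I = 1.649×10^6 mm⁴ = 1.649×10^-6 m⁴
Effective length L_e = K·L = 2 × 2.91 = 5.820 m
P_cr = π²EI / L_e² = π² × 116×10⁹ × 1.649×10^-6 / 5.820² = 5.573×10^4 N

P_cr ≈ 55.7 kN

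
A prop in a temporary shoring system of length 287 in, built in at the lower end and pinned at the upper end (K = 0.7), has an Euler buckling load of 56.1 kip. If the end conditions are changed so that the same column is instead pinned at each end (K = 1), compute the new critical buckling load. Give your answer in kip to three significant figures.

P_cr ∝ 1/K², so P_cr,new = P_cr,old × (K_old/K_new)² = 56.1 × (0.7/1)²
= 56.1 × 0.4900 = 27.5 kip

P_cr ≈ 27.5 kip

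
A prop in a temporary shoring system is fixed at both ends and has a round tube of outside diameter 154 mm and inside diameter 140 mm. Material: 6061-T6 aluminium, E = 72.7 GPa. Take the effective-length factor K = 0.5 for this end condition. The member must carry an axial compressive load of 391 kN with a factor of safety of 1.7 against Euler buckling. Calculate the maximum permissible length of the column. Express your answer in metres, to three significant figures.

d_o = 154 mm, d_i = 140 mm
I = π(d_o⁴ − d_i⁴)/64 = π(154⁴ − 140.0⁴)/64 = 8.752×10^6 mm⁴
I = 8.752×10^-6 m⁴
Required critical load P_cr = n·P = 1.7 × 391 = 664.7 kN = 6.647×10^5 N
From P_cr = π²EI/(K·L)²:  L = (1/K)·√(π²EI/P_cr) = (1/0.5)·√(π²×7.27×10^10×8.752×10^-6/6.647×10^5)
L = 6.15 m

L_max ≈ 6.15 m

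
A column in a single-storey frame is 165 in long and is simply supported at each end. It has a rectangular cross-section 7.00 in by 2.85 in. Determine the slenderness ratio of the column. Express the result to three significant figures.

Buckling occurs about the weak axis: I_min = h·b³/12 with b = 2.85 in (the shorter side).
I_min = 7.00×2.85³/12 = 13.50 in⁴
A = 19.95 in²;  r_min = √(I/A) = √(13.50/19.95) = 0.8227 in
L_e = K·L = 1 × 165 = 165.0 in
λ = L_e / r_min = 165.00 / 0.8227 = 201

λ ≈ 201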